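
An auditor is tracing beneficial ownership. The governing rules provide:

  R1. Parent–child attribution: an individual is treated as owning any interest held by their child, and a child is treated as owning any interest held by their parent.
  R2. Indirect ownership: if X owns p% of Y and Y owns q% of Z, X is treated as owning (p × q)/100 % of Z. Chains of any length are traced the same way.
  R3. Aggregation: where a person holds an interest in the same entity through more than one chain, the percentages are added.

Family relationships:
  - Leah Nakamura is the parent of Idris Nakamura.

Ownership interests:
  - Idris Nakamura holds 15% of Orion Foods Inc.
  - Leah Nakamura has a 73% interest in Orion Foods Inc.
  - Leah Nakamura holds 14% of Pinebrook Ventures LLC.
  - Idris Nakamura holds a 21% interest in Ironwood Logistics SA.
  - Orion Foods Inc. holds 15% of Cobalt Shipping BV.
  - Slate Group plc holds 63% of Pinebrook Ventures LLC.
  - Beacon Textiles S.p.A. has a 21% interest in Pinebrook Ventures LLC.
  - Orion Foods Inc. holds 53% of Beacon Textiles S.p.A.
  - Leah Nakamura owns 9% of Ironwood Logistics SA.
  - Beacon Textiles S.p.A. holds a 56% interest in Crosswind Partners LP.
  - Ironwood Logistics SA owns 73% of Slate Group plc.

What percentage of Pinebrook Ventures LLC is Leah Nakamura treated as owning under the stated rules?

37.5914%

By parent–child attribution (R1), Leah Nakamura is treated as also owning Idris Nakamura's interest in Ironwood Logistics SA, giving 9% + 21% = 30%.
By parent–child attribution (R1), Leah Nakamura is treated as also owning Idris Nakamura's interest in Orion Foods Inc, giving 73% + 15% = 88%.
Chain via Ironwood Logistics SA → Slate Group plc (R2): 30% × 73% × 63% = 13.797% of Pinebrook Ventures LLC.
Chain via Orion Foods Inc. → Beacon Textiles S.p.A. (R2): 88% × 53% × 21% = 9.7944% of Pinebrook Ventures LLC.
Direct interest in Pinebrook Ventures LLC: 14%.
Aggregating (R3): 13.797% + 9.7944% + 14% = 37.5914%.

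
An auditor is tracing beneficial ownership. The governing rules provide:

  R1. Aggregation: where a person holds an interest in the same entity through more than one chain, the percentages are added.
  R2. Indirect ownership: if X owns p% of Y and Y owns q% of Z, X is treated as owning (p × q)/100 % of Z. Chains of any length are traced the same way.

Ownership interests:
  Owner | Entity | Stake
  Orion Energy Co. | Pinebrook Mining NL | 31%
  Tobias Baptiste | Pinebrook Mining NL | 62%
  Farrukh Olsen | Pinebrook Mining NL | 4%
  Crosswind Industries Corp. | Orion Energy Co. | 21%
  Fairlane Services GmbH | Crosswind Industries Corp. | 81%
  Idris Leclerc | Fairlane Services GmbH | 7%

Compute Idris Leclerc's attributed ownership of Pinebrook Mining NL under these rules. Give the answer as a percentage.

Chain via Fairlane Services GmbH → Crosswind Industries Corp. → Orion Energy Co. (R2): 7% × 81% × 21% × 31% = 0.369117% of Pinebrook Mining NL.

0.369117%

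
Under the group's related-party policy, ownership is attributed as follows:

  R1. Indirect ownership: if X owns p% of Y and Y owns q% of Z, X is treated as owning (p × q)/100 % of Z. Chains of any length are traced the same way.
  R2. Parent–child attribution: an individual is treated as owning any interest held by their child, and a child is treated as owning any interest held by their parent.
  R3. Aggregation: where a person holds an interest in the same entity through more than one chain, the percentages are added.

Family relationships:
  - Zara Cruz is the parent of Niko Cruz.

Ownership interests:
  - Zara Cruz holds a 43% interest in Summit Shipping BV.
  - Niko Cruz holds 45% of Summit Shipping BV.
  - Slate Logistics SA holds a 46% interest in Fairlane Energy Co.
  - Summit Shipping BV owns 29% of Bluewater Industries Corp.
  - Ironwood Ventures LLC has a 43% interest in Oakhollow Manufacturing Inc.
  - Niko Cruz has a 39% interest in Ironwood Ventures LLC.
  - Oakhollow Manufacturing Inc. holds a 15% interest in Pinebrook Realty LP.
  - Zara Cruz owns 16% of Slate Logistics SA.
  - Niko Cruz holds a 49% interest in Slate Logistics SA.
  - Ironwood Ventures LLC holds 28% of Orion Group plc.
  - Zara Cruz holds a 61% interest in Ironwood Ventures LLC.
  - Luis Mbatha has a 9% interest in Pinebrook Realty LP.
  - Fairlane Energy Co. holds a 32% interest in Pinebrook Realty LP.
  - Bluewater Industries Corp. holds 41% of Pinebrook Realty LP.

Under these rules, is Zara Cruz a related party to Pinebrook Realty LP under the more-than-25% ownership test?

Yes

By parent–child attribution (R2), Zara Cruz is treated as also owning Niko Cruz's interest in Ironwood Ventures LLC, giving 61% + 39% = 100%.
By parent–child attribution (R2), Zara Cruz is treated as also owning Niko Cruz's interest in Summit Shipping BV, giving 43% + 45% = 88%.
By parent–child attribution (R2), Zara Cruz is treated as also owning Niko Cruz's interest in Slate Logistics SA, giving 16% + 49% = 65%.
Chain via Ironwood Ventures LLC → Oakhollow Manufacturing Inc. (R1): 100% × 43% × 15% = 6.45% of Pinebrook Realty LP.
Chain via Summit Shipping BV → Bluewater Industries Corp. (R1): 88% × 29% × 41% = 10.4632% of Pinebrook Realty LP.
Chain via Slate Logistics SA → Fairlane Energy Co. (R1): 65% × 46% × 32% = 9.568% of Pinebrook Realty LP.
Aggregating (R3): 6.45% + 10.4632% + 9.568% = 26.4812%.
26.4812% exceeds the 25% threshold, so Zara is a related party to Pinebrook Realty LP.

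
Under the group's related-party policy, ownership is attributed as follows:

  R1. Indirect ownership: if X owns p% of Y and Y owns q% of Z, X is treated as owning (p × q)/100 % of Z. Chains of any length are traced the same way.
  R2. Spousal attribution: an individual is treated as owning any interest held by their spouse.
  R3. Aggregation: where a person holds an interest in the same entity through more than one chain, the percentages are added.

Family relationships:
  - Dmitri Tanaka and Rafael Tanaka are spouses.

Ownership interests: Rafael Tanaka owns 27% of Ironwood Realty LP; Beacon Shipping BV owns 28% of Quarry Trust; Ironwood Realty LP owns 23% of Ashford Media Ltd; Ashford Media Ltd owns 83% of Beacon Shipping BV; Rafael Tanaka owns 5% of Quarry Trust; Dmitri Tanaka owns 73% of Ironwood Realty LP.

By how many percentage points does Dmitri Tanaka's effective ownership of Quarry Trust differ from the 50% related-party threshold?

By spousal attribution (R2), Dmitri Tanaka is treated as also owning Rafael Tanaka's interest in Ironwood Realty LP, giving 73% + 27% = 100%.
By spousal attribution (R2), Dmitri Tanaka is treated as owning Rafael Tanaka's 5% interest in Quarry Trust.
Chain via Ironwood Realty LP → Ashford Media Ltd → Beacon Shipping BV (R1): 100% × 23% × 83% × 28% = 5.3452% of Quarry Trust.
Direct interest in Quarry Trust: 5%.
Aggregating (R3): 5.3452% + 5% = 10.3452%.
10.3452% falls short of the 50% threshold by 39.6548 percentage points.

39.6548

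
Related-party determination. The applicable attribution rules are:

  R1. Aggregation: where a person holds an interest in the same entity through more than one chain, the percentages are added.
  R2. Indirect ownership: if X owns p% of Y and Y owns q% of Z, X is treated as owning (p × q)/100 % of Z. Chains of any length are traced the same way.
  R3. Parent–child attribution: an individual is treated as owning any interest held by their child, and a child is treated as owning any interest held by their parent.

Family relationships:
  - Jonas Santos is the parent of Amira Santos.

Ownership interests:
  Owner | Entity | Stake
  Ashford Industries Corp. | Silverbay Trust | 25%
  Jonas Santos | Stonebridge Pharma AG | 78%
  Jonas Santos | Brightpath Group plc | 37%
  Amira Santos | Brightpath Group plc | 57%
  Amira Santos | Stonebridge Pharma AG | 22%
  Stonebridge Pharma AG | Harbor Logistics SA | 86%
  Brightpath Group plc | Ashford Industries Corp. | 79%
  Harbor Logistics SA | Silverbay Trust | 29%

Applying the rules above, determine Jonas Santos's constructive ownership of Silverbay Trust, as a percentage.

43.505%

By parent–child attribution (R3), Jonas Santos is treated as also owning Amira Santos's interest in Brightpath Group plc, giving 37% + 57% = 94%.
By parent–child attribution (R3), Jonas Santos is treated as also owning Amira Santos's interest in Stonebridge Pharma AG, giving 78% + 22% = 100%.
Chain via Brightpath Group plc → Ashford Industries Corp. (R2): 94% × 79% × 25% = 18.565% of Silverbay Trust.
Chain via Stonebridge Pharma AG → Harbor Logistics SA (R2): 100% × 86% × 29% = 24.94% of Silverbay Trust.
Aggregating (R1): 18.565% + 24.94% = 43.505%.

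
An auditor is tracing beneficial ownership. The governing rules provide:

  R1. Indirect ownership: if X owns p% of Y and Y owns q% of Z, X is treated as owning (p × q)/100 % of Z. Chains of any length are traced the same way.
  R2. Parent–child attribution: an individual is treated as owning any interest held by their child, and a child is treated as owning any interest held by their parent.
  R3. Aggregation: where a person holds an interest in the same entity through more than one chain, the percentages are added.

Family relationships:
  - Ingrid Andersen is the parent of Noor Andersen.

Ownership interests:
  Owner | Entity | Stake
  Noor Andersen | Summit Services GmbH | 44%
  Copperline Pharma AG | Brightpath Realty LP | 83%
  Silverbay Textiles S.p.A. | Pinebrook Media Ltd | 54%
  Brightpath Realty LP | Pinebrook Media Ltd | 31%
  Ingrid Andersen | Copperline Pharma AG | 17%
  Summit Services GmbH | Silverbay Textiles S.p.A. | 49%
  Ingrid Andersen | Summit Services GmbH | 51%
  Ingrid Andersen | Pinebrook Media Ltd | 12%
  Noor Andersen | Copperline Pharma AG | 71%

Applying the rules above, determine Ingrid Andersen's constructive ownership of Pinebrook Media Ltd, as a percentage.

59.7794%

By parent–child attribution (R2), Ingrid Andersen is treated as also owning Noor Andersen's interest in Summit Services GmbH, giving 51% + 44% = 95%.
By parent–child attribution (R2), Ingrid Andersen is treated as also owning Noor Andersen's interest in Copperline Pharma AG, giving 17% + 71% = 88%.
Chain via Summit Services GmbH → Silverbay Textiles S.p.A. (R1): 95% × 49% × 54% = 25.137% of Pinebrook Media Ltd.
Chain via Copperline Pharma AG → Brightpath Realty LP (R1): 88% × 83% × 31% = 22.6424% of Pinebrook Media Ltd.
Direct interest in Pinebrook Media Ltd: 12%.
Aggregating (R3): 25.137% + 22.6424% + 12% = 59.7794%.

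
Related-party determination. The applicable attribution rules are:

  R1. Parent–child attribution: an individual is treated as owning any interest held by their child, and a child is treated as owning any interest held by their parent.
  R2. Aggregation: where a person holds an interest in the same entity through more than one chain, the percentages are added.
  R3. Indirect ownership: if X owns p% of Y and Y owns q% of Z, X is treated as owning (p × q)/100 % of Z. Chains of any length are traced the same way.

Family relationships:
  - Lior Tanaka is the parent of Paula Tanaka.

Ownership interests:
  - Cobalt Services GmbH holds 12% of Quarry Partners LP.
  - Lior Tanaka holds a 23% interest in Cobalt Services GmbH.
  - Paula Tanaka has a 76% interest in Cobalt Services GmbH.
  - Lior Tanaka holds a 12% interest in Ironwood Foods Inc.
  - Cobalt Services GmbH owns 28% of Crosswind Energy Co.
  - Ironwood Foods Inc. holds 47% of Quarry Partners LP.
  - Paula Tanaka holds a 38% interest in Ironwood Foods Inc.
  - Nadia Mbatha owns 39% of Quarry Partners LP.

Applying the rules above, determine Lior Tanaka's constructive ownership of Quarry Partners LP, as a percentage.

By parent–child attribution (R1), Lior Tanaka is treated as also owning Paula Tanaka's interest in Ironwood Foods Inc, giving 12% + 38% = 50%.
By parent–child attribution (R1), Lior Tanaka is treated as also owning Paula Tanaka's interest in Cobalt Services GmbH, giving 23% + 76% = 99%.
Chain via Ironwood Foods Inc. (R3): 50% × 47% = 23.5% of Quarry Partners LP.
Chain via Cobalt Services GmbH (R3): 99% × 12% = 11.88% of Quarry Partners LP.
Aggregating (R2): 23.5% + 11.88% = 35.38%.

35.38%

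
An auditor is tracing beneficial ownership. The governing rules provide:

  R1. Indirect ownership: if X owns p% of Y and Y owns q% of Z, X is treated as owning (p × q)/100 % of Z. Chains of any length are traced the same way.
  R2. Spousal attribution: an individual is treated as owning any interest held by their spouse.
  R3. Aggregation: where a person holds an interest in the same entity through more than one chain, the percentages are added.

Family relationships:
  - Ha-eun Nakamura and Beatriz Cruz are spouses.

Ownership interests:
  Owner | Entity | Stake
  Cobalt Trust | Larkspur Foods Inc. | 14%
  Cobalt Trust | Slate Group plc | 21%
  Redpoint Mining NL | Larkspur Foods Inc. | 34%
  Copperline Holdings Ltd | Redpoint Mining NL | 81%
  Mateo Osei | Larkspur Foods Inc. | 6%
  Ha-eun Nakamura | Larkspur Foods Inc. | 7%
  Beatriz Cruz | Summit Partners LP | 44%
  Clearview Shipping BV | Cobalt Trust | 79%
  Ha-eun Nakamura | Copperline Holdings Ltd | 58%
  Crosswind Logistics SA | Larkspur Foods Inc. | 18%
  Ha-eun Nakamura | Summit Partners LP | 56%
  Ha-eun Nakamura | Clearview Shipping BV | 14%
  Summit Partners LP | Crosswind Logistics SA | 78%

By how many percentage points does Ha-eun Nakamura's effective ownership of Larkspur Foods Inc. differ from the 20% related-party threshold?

18.5616

By spousal attribution (R2), Ha-eun Nakamura is treated as also owning Beatriz Cruz's interest in Summit Partners LP, giving 56% + 44% = 100%.
Chain via Summit Partners LP → Crosswind Logistics SA (R1): 100% × 78% × 18% = 14.04% of Larkspur Foods Inc.
Chain via Clearview Shipping BV → Cobalt Trust (R1): 14% × 79% × 14% = 1.5484% of Larkspur Foods Inc.
Chain via Copperline Holdings Ltd → Redpoint Mining NL (R1): 58% × 81% × 34% = 15.9732% of Larkspur Foods Inc.
Direct interest in Larkspur Foods Inc: 7%.
Aggregating (R3): 14.04% + 1.5484% + 15.9732% + 7% = 38.5616%.
38.5616% exceeds the 20% threshold by 18.5616 percentage points.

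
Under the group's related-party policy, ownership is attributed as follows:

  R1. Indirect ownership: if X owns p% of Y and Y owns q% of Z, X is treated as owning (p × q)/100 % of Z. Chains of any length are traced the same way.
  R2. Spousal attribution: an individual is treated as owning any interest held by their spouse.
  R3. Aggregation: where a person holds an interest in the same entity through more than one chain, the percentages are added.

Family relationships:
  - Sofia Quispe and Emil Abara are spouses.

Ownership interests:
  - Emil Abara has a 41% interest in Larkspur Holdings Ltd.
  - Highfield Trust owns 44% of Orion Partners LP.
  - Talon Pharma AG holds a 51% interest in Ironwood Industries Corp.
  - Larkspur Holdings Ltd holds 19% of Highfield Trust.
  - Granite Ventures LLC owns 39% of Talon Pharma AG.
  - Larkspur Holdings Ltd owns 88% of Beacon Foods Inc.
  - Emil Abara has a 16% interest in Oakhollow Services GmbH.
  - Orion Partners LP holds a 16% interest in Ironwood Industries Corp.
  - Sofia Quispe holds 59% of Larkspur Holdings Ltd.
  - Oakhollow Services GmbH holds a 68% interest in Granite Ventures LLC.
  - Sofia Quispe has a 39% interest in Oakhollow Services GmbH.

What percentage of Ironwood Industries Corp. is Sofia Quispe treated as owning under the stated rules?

8.77646%

By spousal attribution (R2), Sofia Quispe is treated as also owning Emil Abara's interest in Oakhollow Services GmbH, giving 39% + 16% = 55%.
By spousal attribution (R2), Sofia Quispe is treated as also owning Emil Abara's interest in Larkspur Holdings Ltd, giving 59% + 41% = 100%.
Chain via Oakhollow Services GmbH → Granite Ventures LLC → Talon Pharma AG (R1): 55% × 68% × 39% × 51% = 7.43886% of Ironwood Industries Corp.
Chain via Larkspur Holdings Ltd → Highfield Trust → Orion Partners LP (R1): 100% × 19% × 44% × 16% = 1.3376% of Ironwood Industries Corp.
Aggregating (R3): 7.43886% + 1.3376% = 8.77646%.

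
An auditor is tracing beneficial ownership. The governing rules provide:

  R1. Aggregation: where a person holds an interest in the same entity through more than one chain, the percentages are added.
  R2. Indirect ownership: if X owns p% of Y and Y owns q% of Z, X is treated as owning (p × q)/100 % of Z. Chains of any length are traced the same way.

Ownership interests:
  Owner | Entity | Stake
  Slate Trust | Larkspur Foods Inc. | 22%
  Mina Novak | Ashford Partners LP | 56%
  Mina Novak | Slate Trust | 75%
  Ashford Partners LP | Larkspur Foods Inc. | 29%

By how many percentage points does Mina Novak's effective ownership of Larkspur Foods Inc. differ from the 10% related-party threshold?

22.74

Chain via Slate Trust (R2): 75% × 22% = 16.5% of Larkspur Foods Inc.
Chain via Ashford Partners LP (R2): 56% × 29% = 16.24% of Larkspur Foods Inc.
Aggregating (R1): 16.5% + 16.24% = 32.74%.
32.74% exceeds the 10% threshold by 22.74 percentage points.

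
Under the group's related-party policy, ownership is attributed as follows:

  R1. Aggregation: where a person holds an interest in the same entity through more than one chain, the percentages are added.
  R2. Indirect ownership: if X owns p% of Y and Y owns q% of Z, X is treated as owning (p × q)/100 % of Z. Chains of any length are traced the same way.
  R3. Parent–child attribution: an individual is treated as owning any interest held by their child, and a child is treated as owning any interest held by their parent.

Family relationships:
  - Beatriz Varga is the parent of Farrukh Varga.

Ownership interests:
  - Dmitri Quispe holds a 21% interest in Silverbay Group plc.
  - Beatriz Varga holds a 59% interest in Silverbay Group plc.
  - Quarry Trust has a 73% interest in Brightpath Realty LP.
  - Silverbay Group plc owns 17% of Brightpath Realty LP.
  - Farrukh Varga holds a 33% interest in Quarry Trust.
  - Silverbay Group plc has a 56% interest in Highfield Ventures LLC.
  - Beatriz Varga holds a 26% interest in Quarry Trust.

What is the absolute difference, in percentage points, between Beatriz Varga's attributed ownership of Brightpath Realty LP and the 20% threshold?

33.1

By parent–child attribution (R3), Beatriz Varga is treated as also owning Farrukh Varga's interest in Quarry Trust, giving 26% + 33% = 59%.
Chain via Quarry Trust (R2): 59% × 73% = 43.07% of Brightpath Realty LP.
Chain via Silverbay Group plc (R2): 59% × 17% = 10.03% of Brightpath Realty LP.
Aggregating (R1): 43.07% + 10.03% = 53.1%.
53.1% exceeds the 20% threshold by 33.1 percentage points.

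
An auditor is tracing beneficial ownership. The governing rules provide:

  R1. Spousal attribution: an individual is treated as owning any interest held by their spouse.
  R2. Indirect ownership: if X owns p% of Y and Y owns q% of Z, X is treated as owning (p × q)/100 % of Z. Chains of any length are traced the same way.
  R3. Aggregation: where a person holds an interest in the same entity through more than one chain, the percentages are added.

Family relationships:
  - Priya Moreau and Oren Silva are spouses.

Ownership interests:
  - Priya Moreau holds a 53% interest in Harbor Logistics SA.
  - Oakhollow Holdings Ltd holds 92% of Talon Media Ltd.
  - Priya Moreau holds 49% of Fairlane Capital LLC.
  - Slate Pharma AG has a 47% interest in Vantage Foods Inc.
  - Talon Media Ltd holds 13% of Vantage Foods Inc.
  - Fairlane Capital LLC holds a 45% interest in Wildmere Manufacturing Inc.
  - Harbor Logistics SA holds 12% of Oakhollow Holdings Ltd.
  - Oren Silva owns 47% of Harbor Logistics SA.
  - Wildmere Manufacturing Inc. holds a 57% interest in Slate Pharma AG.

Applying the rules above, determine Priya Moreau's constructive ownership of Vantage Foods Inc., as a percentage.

7.342395%

By spousal attribution (R1), Priya Moreau is treated as also owning Oren Silva's interest in Harbor Logistics SA, giving 53% + 47% = 100%.
Chain via Harbor Logistics SA → Oakhollow Holdings Ltd → Talon Media Ltd (R2): 100% × 12% × 92% × 13% = 1.4352% of Vantage Foods Inc.
Chain via Fairlane Capital LLC → Wildmere Manufacturing Inc. → Slate Pharma AG (R2): 49% × 45% × 57% × 47% = 5.907195% of Vantage Foods Inc.
Aggregating (R3): 1.4352% + 5.907195% = 7.342395%.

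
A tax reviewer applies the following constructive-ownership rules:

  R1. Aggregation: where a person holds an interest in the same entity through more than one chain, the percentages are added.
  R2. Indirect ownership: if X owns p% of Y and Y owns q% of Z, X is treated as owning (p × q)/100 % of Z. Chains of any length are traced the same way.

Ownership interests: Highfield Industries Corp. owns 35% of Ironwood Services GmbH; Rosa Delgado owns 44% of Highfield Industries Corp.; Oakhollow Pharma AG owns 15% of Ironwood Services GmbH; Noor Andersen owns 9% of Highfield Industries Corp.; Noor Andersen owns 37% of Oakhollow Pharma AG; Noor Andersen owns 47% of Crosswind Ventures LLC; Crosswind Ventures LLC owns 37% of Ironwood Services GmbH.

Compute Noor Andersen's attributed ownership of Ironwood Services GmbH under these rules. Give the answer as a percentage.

Chain via Oakhollow Pharma AG (R2): 37% × 15% = 5.55% of Ironwood Services GmbH.
Chain via Crosswind Ventures LLC (R2): 47% × 37% = 17.39% of Ironwood Services GmbH.
Chain via Highfield Industries Corp. (R2): 9% × 35% = 3.15% of Ironwood Services GmbH.
Aggregating (R1): 5.55% + 17.39% + 3.15% = 26.09%.

26.09%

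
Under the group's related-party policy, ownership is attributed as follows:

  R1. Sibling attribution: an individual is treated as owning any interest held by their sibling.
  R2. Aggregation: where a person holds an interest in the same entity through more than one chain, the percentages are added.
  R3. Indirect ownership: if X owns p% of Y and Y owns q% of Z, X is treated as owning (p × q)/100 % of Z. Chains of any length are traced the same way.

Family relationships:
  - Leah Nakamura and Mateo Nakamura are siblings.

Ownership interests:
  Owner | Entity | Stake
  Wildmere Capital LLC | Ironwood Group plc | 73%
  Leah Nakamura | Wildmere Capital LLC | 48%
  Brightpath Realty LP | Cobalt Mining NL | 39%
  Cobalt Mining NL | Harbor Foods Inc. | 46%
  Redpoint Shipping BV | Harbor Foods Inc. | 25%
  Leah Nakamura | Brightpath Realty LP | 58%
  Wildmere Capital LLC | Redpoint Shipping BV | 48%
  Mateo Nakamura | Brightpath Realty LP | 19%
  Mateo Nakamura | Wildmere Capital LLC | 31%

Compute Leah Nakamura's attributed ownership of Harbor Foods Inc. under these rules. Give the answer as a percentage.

By sibling attribution (R1), Leah Nakamura is treated as also owning Mateo Nakamura's interest in Wildmere Capital LLC, giving 48% + 31% = 79%.
By sibling attribution (R1), Leah Nakamura is treated as also owning Mateo Nakamura's interest in Brightpath Realty LP, giving 58% + 19% = 77%.
Chain via Wildmere Capital LLC → Redpoint Shipping BV (R3): 79% × 48% × 25% = 9.48% of Harbor Foods Inc.
Chain via Brightpath Realty LP → Cobalt Mining NL (R3): 77% × 39% × 46% = 13.8138% of Harbor Foods Inc.
Aggregating (R2): 9.48% + 13.8138% = 23.2938%.

23.2938%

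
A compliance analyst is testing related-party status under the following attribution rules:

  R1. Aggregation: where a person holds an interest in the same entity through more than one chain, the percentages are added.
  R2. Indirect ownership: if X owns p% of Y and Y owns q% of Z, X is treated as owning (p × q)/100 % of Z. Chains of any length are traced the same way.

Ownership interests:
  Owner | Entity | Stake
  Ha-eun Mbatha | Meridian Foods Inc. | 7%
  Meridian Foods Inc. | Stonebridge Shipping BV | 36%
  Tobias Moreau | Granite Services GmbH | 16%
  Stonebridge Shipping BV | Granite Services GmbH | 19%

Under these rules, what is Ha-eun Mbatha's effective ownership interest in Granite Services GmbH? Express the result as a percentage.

Chain via Meridian Foods Inc. → Stonebridge Shipping BV (R2): 7% × 36% × 19% = 0.4788% of Granite Services GmbH.

0.4788%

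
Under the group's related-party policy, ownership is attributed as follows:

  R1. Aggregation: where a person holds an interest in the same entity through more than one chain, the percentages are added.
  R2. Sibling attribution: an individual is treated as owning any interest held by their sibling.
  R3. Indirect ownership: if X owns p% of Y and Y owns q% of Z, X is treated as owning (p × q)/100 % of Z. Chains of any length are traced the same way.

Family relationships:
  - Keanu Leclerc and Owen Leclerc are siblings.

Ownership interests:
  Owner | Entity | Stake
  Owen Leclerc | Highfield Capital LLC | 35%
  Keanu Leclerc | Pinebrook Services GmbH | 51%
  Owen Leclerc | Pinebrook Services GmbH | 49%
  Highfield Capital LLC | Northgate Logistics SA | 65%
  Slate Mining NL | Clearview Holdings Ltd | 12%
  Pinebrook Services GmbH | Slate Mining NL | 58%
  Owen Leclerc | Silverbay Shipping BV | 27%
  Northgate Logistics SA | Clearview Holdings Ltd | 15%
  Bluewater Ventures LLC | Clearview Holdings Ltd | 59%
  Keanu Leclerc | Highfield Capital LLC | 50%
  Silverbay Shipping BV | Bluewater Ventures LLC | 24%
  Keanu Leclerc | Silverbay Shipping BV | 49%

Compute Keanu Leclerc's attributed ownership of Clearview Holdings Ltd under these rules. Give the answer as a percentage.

By sibling attribution (R2), Keanu Leclerc is treated as also owning Owen Leclerc's interest in Highfield Capital LLC, giving 50% + 35% = 85%.
By sibling attribution (R2), Keanu Leclerc is treated as also owning Owen Leclerc's interest in Silverbay Shipping BV, giving 49% + 27% = 76%.
By sibling attribution (R2), Keanu Leclerc is treated as also owning Owen Leclerc's interest in Pinebrook Services GmbH, giving 51% + 49% = 100%.
Chain via Highfield Capital LLC → Northgate Logistics SA (R3): 85% × 65% × 15% = 8.2875% of Clearview Holdings Ltd.
Chain via Silverbay Shipping BV → Bluewater Ventures LLC (R3): 76% × 24% × 59% = 10.7616% of Clearview Holdings Ltd.
Chain via Pinebrook Services GmbH → Slate Mining NL (R3): 100% × 58% × 12% = 6.96% of Clearview Holdings Ltd.
Aggregating (R1): 8.2875% + 10.7616% + 6.96% = 26.0091%.

26.0091%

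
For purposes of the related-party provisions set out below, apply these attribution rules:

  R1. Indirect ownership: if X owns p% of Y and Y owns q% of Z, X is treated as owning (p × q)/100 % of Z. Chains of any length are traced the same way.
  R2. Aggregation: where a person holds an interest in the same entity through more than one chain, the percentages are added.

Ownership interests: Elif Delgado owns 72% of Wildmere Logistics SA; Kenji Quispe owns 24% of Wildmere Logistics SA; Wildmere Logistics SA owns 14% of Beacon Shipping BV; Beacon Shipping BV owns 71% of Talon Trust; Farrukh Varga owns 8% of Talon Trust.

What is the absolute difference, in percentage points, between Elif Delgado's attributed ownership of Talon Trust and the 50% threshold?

Chain via Wildmere Logistics SA → Beacon Shipping BV (R1): 72% × 14% × 71% = 7.1568% of Talon Trust.
7.1568% falls short of the 50% threshold by 42.8432 percentage points.

42.8432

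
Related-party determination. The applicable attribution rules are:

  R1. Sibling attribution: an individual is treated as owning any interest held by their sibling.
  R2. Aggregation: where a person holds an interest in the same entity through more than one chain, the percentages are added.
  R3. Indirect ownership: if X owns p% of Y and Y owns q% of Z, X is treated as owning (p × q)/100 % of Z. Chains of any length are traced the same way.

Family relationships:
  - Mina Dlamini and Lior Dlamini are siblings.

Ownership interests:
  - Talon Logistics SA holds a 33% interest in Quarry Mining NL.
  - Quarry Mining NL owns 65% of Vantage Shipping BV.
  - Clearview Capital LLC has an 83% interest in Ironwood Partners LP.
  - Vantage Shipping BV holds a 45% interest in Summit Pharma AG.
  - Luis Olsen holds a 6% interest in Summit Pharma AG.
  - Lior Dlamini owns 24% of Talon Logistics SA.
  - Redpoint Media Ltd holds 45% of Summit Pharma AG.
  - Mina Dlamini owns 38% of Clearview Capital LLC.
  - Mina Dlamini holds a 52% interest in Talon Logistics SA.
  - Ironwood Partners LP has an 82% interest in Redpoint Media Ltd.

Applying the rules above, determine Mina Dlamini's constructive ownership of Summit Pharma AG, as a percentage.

18.97416%

By sibling attribution (R1), Mina Dlamini is treated as also owning Lior Dlamini's interest in Talon Logistics SA, giving 52% + 24% = 76%.
Chain via Talon Logistics SA → Quarry Mining NL → Vantage Shipping BV (R3): 76% × 33% × 65% × 45% = 7.3359% of Summit Pharma AG.
Chain via Clearview Capital LLC → Ironwood Partners LP → Redpoint Media Ltd (R3): 38% × 83% × 82% × 45% = 11.63826% of Summit Pharma AG.
Aggregating (R2): 7.3359% + 11.63826% = 18.97416%.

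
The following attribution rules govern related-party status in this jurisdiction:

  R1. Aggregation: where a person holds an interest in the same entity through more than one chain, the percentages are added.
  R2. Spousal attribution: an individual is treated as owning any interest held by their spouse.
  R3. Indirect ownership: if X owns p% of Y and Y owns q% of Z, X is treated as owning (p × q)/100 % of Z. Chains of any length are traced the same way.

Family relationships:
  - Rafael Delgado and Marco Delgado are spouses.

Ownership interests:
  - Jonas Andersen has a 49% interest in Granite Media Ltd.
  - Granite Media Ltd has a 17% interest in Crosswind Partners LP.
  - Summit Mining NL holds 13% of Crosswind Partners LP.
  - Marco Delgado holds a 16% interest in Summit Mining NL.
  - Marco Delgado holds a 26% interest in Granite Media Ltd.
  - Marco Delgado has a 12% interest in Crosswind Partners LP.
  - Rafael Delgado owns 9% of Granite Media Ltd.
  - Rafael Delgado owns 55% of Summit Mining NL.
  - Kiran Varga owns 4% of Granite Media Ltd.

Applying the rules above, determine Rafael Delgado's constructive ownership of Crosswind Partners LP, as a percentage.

27.18%

By spousal attribution (R2), Rafael Delgado is treated as also owning Marco Delgado's interest in Granite Media Ltd, giving 9% + 26% = 35%.
By spousal attribution (R2), Rafael Delgado is treated as also owning Marco Delgado's interest in Summit Mining NL, giving 55% + 16% = 71%.
By spousal attribution (R2), Rafael Delgado is treated as owning Marco Delgado's 12% interest in Crosswind Partners LP.
Chain via Granite Media Ltd (R3): 35% × 17% = 5.95% of Crosswind Partners LP.
Chain via Summit Mining NL (R3): 71% × 13% = 9.23% of Crosswind Partners LP.
Direct interest in Crosswind Partners LP: 12%.
Aggregating (R1): 5.95% + 9.23% + 12% = 27.18%.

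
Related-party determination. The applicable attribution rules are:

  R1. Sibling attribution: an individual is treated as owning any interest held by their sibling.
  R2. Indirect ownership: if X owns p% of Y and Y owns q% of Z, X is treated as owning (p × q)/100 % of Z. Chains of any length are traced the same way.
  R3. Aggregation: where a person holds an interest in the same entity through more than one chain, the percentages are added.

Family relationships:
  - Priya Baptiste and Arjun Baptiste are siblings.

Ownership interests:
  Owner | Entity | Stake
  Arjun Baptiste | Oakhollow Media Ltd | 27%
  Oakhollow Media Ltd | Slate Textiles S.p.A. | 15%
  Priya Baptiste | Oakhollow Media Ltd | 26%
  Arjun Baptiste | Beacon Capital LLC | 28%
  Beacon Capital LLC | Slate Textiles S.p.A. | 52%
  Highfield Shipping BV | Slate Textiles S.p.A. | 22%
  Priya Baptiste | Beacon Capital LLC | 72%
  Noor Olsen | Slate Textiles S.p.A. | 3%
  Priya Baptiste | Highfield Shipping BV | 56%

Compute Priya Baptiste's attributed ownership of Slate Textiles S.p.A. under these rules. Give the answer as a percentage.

By sibling attribution (R1), Priya Baptiste is treated as also owning Arjun Baptiste's interest in Oakhollow Media Ltd, giving 26% + 27% = 53%.
By sibling attribution (R1), Priya Baptiste is treated as also owning Arjun Baptiste's interest in Beacon Capital LLC, giving 72% + 28% = 100%.
Chain via Highfield Shipping BV (R2): 56% × 22% = 12.32% of Slate Textiles S.p.A.
Chain via Oakhollow Media Ltd (R2): 53% × 15% = 7.95% of Slate Textiles S.p.A.
Chain via Beacon Capital LLC (R2): 100% × 52% = 52% of Slate Textiles S.p.A.
Aggregating (R3): 12.32% + 7.95% + 52% = 72.27%.

72.27%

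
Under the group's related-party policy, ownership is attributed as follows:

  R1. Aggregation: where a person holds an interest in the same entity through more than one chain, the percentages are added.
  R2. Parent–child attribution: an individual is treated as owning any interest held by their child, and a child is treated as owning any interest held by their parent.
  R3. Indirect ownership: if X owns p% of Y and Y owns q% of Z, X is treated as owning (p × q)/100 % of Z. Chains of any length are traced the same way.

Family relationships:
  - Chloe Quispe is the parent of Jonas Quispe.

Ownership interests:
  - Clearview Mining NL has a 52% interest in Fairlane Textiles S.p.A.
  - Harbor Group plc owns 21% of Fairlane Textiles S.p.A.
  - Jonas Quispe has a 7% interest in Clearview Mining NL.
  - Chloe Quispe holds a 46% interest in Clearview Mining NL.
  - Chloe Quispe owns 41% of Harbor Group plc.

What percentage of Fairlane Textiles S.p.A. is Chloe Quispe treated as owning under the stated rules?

36.17%

By parent–child attribution (R2), Chloe Quispe is treated as also owning Jonas Quispe's interest in Clearview Mining NL, giving 46% + 7% = 53%.
Chain via Clearview Mining NL (R3): 53% × 52% = 27.56% of Fairlane Textiles S.p.A.
Chain via Harbor Group plc (R3): 41% × 21% = 8.61% of Fairlane Textiles S.p.A.
Aggregating (R1): 27.56% + 8.61% = 36.17%.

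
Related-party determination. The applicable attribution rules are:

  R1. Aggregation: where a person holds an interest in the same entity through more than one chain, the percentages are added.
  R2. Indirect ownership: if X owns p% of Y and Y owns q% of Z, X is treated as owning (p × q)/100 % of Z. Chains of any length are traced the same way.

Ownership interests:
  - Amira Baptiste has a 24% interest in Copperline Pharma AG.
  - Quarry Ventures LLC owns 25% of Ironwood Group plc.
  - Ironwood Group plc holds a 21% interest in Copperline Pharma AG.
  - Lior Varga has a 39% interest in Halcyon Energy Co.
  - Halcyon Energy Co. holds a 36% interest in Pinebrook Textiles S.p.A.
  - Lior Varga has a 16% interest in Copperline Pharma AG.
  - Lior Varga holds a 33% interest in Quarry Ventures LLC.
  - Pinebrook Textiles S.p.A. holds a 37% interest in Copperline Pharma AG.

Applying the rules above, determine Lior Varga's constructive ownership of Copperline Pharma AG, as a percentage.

22.9273%

Chain via Quarry Ventures LLC → Ironwood Group plc (R2): 33% × 25% × 21% = 1.7325% of Copperline Pharma AG.
Chain via Halcyon Energy Co. → Pinebrook Textiles S.p.A. (R2): 39% × 36% × 37% = 5.1948% of Copperline Pharma AG.
Direct interest in Copperline Pharma AG: 16%.
Aggregating (R1): 1.7325% + 5.1948% + 16% = 22.9273%.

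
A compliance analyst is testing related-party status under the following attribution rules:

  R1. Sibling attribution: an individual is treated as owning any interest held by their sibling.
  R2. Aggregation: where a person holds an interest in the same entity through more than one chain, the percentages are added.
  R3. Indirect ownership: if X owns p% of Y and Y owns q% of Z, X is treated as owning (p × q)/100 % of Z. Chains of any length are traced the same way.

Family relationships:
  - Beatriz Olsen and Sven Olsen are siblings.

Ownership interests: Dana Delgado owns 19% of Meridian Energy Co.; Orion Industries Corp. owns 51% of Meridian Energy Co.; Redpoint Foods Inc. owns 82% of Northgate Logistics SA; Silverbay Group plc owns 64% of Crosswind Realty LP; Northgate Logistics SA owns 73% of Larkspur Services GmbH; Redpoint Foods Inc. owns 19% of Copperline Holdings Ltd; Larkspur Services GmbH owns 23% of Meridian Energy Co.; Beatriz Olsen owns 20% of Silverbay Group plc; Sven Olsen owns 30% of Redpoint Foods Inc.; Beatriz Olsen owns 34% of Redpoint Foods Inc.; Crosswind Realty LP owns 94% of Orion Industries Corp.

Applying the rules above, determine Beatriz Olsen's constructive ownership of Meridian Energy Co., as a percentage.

By sibling attribution (R1), Beatriz Olsen is treated as also owning Sven Olsen's interest in Redpoint Foods Inc, giving 34% + 30% = 64%.
Chain via Redpoint Foods Inc. → Northgate Logistics SA → Larkspur Services GmbH (R3): 64% × 82% × 73% × 23% = 8.811392% of Meridian Energy Co.
Chain via Silverbay Group plc → Crosswind Realty LP → Orion Industries Corp. (R3): 20% × 64% × 94% × 51% = 6.13632% of Meridian Energy Co.
Aggregating (R2): 8.811392% + 6.13632% = 14.947712%.

14.947712%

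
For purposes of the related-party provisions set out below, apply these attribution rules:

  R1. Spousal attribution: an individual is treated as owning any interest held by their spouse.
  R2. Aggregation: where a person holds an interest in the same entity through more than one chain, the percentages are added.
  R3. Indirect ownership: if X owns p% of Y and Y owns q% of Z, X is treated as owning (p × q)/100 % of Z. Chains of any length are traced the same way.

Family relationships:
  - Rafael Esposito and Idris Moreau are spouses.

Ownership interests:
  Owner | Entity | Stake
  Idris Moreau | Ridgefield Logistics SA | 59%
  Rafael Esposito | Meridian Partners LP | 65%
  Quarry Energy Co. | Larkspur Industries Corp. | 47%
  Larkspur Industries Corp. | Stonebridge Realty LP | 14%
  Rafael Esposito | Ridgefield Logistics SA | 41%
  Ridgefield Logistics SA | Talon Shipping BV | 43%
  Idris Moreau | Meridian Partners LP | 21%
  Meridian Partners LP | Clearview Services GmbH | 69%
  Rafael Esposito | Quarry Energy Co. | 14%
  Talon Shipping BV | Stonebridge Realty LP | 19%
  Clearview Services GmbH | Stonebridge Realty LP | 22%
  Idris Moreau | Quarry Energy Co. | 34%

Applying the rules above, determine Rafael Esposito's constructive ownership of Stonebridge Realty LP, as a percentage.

24.3832%

By spousal attribution (R1), Rafael Esposito is treated as also owning Idris Moreau's interest in Meridian Partners LP, giving 65% + 21% = 86%.
By spousal attribution (R1), Rafael Esposito is treated as also owning Idris Moreau's interest in Quarry Energy Co, giving 14% + 34% = 48%.
By spousal attribution (R1), Rafael Esposito is treated as also owning Idris Moreau's interest in Ridgefield Logistics SA, giving 41% + 59% = 100%.
Chain via Meridian Partners LP → Clearview Services GmbH (R3): 86% × 69% × 22% = 13.0548% of Stonebridge Realty LP.
Chain via Quarry Energy Co. → Larkspur Industries Corp. (R3): 48% × 47% × 14% = 3.1584% of Stonebridge Realty LP.
Chain via Ridgefield Logistics SA → Talon Shipping BV (R3): 100% × 43% × 19% = 8.17% of Stonebridge Realty LP.
Aggregating (R2): 13.0548% + 3.1584% + 8.17% = 24.3832%.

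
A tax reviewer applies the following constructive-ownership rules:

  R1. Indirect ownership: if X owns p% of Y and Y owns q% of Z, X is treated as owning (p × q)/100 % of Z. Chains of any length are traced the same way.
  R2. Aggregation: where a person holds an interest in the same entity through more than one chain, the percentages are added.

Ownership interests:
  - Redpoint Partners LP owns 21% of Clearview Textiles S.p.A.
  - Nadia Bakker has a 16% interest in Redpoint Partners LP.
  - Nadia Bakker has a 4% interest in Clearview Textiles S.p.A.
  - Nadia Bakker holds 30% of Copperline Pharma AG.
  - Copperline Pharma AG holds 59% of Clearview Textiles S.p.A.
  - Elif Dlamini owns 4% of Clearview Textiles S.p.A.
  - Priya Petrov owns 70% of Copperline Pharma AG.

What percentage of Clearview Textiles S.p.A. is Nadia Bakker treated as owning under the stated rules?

Chain via Redpoint Partners LP (R1): 16% × 21% = 3.36% of Clearview Textiles S.p.A.
Chain via Copperline Pharma AG (R1): 30% × 59% = 17.7% of Clearview Textiles S.p.A.
Direct interest in Clearview Textiles S.p.A: 4%.
Aggregating (R2): 3.36% + 17.7% + 4% = 25.06%.

25.06%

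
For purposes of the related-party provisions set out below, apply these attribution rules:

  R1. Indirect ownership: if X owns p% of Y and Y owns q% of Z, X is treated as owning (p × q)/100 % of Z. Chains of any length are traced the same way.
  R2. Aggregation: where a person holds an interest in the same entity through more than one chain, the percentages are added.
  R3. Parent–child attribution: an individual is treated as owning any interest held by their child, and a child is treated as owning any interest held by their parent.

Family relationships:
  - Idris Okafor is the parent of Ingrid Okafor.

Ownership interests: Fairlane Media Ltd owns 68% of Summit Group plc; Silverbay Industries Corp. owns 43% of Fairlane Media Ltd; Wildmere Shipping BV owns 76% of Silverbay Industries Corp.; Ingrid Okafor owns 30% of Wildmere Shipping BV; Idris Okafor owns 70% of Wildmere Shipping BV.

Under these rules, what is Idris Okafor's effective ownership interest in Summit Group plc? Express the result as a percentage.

By parent–child attribution (R3), Idris Okafor is treated as also owning Ingrid Okafor's interest in Wildmere Shipping BV, giving 70% + 30% = 100%.
Chain via Wildmere Shipping BV → Silverbay Industries Corp. → Fairlane Media Ltd (R1): 100% × 76% × 43% × 68% = 22.2224% of Summit Group plc.

22.2224%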